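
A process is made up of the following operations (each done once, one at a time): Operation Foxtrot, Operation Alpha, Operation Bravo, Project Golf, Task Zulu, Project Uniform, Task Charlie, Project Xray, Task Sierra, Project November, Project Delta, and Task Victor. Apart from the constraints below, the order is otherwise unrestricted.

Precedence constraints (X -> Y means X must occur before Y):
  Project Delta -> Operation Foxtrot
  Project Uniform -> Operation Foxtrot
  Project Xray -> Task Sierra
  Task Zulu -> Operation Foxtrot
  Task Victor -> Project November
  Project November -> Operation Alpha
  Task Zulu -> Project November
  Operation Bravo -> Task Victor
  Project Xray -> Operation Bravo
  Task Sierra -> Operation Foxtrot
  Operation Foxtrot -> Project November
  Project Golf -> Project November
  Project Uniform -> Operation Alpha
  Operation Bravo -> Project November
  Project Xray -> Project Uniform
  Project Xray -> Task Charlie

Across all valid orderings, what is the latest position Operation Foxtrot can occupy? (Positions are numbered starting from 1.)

10

Following every chain forward from Operation Foxtrot, the operations that must come later are Operation Alpha, Project November — 2 of them.
So at least 2 operations follow Operation Foxtrot, putting Operation Foxtrot no later than position 10. That position is achievable by scheduling everything else first.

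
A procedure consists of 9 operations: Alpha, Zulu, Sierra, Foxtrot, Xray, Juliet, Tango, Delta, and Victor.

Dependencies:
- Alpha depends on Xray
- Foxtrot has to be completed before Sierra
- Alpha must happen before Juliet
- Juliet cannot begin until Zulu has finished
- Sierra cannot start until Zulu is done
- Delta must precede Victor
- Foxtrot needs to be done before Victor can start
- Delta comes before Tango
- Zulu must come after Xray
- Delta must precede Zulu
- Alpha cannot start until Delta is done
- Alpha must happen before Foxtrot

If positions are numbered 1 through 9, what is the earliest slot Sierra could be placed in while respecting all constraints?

Working backwards through the constraints from Sierra, its full set of required predecessors is Alpha, Zulu, Foxtrot, Xray, Delta — 5 of them.
So at minimum 5 operations come before Sierra, putting Sierra no earlier than position 6. That position is achievable by scheduling exactly those predecessors first.

6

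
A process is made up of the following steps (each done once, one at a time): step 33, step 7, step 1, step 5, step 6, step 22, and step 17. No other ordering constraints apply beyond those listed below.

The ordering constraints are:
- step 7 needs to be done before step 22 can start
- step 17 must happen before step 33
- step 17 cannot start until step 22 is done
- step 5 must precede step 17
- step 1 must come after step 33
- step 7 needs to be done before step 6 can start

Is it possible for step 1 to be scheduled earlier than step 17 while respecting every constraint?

Following step 17 → step 33 → step 1, step 17 must precede step 1 in every valid ordering.
Hence step 1 can never be scheduled before step 17.

No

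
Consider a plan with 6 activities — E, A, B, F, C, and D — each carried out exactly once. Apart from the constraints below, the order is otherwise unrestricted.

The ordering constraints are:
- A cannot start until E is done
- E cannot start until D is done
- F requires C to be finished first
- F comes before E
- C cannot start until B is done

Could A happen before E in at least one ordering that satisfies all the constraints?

Following E → A, E must precede A in every valid ordering.
So no valid ordering can have A before E.

No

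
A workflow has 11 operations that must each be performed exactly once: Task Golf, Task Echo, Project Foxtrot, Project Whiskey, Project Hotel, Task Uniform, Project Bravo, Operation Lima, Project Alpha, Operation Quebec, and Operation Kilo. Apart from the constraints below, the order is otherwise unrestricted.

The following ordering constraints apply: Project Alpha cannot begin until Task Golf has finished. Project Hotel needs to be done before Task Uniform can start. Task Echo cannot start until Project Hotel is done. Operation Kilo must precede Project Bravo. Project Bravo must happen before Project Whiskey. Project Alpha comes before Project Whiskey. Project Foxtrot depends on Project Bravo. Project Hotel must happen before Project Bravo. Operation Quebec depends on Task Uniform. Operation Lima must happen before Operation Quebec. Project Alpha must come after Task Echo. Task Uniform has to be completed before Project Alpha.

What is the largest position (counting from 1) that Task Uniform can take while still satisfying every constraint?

8

Following every chain forward from Task Uniform, the operations that must come later are Project Whiskey, Project Alpha, Operation Quebec — 3 of them.
So at least 3 operations follow Task Uniform, putting Task Uniform no later than position 8. That position is achievable by scheduling everything else first.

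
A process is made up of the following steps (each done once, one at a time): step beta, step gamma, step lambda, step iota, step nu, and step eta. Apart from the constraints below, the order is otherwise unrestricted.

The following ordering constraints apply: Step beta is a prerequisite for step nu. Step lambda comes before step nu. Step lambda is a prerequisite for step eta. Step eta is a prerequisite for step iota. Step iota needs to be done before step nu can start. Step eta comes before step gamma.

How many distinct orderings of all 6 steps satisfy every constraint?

14

2 steps have no prerequisites (step beta, step lambda), so any of them could come first.
Enumerating by repeatedly choosing an available step (one whose prerequisites are all placed) gives 14 distinct complete orderings.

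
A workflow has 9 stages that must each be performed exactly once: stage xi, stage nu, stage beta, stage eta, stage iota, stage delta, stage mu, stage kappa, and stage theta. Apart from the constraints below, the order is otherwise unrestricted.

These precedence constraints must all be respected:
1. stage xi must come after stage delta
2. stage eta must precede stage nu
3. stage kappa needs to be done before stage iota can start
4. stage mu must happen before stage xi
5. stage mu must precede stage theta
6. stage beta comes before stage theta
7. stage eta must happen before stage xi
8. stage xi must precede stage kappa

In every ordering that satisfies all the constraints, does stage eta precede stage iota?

There is a constraint chain stage eta → stage xi → stage kappa → stage iota.
Hence stage eta necessarily comes before stage iota.

Yes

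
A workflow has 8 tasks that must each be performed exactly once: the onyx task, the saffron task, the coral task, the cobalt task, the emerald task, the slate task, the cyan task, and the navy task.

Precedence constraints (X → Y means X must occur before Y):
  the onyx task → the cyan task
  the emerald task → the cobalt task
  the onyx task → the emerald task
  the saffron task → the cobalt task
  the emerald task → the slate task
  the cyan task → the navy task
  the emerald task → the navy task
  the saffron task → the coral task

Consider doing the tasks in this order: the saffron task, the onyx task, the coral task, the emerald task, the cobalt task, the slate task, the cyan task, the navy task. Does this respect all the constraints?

Checking each listed constraint against this order: for instance, the onyx task is in position 2 and the cyan task in position 7, so that constraint holds — and the remaining constraints check out the same way.

Yes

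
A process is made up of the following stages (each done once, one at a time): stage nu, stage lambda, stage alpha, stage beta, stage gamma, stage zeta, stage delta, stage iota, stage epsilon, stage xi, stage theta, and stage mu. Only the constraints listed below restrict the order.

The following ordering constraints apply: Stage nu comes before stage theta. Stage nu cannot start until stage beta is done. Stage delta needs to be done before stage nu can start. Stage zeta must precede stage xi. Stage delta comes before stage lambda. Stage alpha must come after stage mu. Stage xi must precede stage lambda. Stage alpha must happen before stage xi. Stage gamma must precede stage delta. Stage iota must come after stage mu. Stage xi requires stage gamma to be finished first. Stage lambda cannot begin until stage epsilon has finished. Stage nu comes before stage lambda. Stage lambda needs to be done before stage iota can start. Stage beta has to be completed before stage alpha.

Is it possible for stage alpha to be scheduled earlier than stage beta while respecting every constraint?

No

The constraints give a chain stage beta → stage alpha, which forces stage beta before stage alpha.
So no valid ordering can have stage alpha before stage beta.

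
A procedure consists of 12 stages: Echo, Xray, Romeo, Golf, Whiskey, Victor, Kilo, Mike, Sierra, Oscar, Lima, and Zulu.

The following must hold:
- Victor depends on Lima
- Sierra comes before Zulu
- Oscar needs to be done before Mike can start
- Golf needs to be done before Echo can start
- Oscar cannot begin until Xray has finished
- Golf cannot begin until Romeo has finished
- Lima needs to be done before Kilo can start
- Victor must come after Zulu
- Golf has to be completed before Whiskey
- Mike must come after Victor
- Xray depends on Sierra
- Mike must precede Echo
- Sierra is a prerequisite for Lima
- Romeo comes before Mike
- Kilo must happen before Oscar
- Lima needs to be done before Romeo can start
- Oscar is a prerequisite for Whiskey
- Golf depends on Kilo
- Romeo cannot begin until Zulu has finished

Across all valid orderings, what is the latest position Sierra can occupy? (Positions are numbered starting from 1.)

The stages that are forced after Sierra, directly or by a chain of constraints, are Echo, Xray, Romeo, Golf, Whiskey, Victor, Kilo, Mike, Oscar, Lima, Zulu. That's 11 stages.
So at least 11 stages follow Sierra, putting Sierra no later than position 1. That position is achievable by scheduling everything else first.

1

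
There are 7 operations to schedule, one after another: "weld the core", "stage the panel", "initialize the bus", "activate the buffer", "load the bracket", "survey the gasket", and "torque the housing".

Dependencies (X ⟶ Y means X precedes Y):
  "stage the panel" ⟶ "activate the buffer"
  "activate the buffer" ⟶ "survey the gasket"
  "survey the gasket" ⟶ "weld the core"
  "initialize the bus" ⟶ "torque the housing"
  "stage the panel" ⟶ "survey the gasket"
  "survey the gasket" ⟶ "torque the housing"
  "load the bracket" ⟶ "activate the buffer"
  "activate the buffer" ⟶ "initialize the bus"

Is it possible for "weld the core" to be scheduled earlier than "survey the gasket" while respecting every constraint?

No

The constraints give a chain "survey the gasket" → "weld the core", which forces "survey the gasket" before "weld the core".
Hence "weld the core" can never be scheduled before "survey the gasket".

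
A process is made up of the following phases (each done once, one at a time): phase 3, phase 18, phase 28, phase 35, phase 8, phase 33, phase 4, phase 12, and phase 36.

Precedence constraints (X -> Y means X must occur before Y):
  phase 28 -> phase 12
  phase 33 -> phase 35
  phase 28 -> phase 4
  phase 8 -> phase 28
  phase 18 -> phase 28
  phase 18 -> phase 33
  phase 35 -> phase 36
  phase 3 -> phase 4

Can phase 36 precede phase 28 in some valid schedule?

Yes

Nothing in the constraints forces phase 28 before phase 36 — there is no chain from phase 28 to phase 36.
That means at least one valid schedule has phase 36 before phase 28.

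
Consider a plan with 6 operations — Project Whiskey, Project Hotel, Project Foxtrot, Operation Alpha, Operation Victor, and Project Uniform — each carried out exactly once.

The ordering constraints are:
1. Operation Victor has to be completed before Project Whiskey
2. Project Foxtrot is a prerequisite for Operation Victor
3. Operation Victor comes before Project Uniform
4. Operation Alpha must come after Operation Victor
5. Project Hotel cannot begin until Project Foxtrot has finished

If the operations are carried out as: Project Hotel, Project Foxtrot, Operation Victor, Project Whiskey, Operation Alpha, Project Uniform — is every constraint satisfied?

Here Project Foxtrot comes after Project Hotel.
Since Project Foxtrot is required before Project Hotel, the ordering is invalid.

No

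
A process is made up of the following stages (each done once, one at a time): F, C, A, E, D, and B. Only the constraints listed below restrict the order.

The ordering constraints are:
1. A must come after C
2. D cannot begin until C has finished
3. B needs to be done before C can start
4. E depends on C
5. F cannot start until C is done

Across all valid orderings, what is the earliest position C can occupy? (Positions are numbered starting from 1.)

The only stage forced before C (directly or transitively) is B.
With 1 mandatory predecessor, the earliest C can sit is position 1+1 = 2, and placing just that one first achieves it.

2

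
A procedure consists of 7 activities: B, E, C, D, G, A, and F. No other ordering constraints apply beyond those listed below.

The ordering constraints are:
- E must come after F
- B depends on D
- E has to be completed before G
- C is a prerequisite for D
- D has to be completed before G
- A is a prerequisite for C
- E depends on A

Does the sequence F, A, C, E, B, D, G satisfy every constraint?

No

In the proposed order, B appears before D.
Since D is required before B, the ordering is invalid.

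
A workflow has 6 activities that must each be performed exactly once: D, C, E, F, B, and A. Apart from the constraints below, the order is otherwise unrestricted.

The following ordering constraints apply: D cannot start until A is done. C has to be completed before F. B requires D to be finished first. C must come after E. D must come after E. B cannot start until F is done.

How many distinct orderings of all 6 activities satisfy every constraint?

The activities with no prerequisites are E, A; any of them can be placed first.
Counting all ways to extend the partial order to a total order gives 9.

9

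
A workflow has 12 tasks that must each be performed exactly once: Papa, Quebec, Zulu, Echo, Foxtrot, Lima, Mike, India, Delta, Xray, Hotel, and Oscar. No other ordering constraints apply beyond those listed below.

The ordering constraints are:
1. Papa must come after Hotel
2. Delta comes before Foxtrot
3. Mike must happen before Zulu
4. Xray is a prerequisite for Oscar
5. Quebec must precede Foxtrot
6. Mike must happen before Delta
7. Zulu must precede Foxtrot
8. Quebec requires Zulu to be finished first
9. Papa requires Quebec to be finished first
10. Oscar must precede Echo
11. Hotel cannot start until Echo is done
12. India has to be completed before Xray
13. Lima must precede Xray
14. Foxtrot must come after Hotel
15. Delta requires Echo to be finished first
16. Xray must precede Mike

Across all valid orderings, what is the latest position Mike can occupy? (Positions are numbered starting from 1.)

7

Following every chain forward from Mike, the tasks that must come later are Papa, Quebec, Zulu, Foxtrot, Delta — 5 of them.
So at least 5 tasks follow Mike, putting Mike no later than position 7. That position is achievable by scheduling everything else first.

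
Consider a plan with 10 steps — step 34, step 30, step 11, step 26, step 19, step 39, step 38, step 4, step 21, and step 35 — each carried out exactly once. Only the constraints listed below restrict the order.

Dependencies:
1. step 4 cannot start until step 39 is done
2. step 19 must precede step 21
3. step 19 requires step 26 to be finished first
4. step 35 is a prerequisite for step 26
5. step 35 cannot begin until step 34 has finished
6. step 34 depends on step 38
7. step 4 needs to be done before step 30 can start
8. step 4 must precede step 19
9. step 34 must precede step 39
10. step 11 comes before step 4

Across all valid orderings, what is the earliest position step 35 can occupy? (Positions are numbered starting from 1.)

3

The steps that are forced before step 35, directly or transitively, are step 34, step 38. That's 2 steps.
So at minimum 2 steps come before step 35, putting step 35 no earlier than position 3. That position is achievable by scheduling exactly those predecessors first.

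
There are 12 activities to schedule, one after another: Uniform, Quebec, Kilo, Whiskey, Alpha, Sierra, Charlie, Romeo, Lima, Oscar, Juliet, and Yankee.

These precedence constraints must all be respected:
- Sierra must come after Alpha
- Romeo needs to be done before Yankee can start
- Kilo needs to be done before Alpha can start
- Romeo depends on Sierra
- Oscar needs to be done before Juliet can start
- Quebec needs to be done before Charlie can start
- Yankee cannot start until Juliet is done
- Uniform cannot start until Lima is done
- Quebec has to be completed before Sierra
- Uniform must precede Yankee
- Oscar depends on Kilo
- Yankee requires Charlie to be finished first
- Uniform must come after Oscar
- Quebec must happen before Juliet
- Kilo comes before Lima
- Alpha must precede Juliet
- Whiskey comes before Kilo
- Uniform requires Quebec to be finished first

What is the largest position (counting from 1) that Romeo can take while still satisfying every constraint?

The only activity forced after Romeo (directly or by a chain) is Yankee.
So at least 1 activity follows Romeo, putting Romeo no later than position 11. That position is achievable by scheduling everything else first.

11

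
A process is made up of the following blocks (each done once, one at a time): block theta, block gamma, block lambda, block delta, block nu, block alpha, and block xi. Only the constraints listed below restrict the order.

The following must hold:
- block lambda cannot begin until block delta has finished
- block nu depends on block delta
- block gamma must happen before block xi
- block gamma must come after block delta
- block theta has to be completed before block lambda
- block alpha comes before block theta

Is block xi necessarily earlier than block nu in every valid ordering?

No chain of constraints connects block xi to block nu in either direction.
There exist valid orderings with block nu before block xi, so block xi is not required to come first.

No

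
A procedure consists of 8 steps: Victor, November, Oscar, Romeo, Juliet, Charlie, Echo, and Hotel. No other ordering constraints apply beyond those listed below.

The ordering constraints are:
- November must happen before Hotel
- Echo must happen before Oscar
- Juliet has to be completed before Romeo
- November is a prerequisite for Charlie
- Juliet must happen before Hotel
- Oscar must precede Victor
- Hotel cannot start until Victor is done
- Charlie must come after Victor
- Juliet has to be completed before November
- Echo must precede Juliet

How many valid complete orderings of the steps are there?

Echo is the only step with nothing required before it, so every ordering starts there.
Counting all ways to extend the partial order to a total order gives 64.

64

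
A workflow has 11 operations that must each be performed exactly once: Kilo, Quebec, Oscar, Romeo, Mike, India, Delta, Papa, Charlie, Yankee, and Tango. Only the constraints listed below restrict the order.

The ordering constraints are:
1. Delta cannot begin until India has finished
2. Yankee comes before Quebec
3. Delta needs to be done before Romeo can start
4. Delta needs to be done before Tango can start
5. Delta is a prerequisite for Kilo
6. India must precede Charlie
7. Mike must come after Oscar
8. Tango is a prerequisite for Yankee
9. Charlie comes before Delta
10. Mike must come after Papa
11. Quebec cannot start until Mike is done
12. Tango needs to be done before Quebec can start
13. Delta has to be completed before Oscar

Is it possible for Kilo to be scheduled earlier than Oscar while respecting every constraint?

No chain of constraints runs from Oscar to Kilo, so Oscar is not required to come first.
That means at least one valid schedule has Kilo before Oscar.

Yes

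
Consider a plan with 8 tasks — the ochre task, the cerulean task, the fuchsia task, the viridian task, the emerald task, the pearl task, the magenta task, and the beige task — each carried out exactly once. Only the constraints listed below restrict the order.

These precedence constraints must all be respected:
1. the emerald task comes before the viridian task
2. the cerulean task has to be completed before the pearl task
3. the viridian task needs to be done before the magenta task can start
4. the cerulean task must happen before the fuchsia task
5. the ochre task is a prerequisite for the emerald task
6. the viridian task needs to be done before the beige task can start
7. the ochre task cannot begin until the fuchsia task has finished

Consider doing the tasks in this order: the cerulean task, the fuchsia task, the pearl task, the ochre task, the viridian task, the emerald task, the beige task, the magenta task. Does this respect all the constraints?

No

In the proposed order, the viridian task appears before the emerald task.
That contradicts the constraint that the emerald task must precede the viridian task.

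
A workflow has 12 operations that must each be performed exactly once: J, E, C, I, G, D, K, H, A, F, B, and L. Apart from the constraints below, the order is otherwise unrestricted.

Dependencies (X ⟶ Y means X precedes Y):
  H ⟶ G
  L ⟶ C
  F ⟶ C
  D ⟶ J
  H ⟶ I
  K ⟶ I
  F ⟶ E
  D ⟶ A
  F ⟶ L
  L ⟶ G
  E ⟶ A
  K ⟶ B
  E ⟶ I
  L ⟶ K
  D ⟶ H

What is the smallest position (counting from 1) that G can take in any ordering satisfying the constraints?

Working backwards through the constraints from G, its full set of required predecessors is D, H, F, L — 4 of them.
So at minimum 4 operations come before G, putting G no earlier than position 5. That position is achievable by scheduling exactly those predecessors first.

5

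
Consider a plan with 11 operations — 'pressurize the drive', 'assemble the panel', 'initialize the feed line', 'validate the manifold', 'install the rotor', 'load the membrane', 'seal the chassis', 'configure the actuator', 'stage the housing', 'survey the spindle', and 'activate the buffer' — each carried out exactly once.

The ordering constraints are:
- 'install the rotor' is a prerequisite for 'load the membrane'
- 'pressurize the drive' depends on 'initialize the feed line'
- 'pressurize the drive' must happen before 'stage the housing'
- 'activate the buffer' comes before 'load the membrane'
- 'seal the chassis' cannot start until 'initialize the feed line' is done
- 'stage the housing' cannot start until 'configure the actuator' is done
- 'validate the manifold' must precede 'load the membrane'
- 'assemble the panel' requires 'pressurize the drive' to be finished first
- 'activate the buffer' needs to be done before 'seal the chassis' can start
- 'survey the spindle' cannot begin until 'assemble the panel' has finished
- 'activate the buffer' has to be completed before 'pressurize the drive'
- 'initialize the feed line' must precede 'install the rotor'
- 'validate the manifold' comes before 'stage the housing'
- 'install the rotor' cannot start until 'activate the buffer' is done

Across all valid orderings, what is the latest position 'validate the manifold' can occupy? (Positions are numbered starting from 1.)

Following every chain forward from 'validate the manifold', the operations that must come later are 'load the membrane', 'stage the housing' — 2 of them.
With 2 mandatory successors out of 11 operations total, the latest slot for 'validate the manifold' is 11−2 = 9, and it's reachable by doing all non-successors before 'validate the manifold'.

9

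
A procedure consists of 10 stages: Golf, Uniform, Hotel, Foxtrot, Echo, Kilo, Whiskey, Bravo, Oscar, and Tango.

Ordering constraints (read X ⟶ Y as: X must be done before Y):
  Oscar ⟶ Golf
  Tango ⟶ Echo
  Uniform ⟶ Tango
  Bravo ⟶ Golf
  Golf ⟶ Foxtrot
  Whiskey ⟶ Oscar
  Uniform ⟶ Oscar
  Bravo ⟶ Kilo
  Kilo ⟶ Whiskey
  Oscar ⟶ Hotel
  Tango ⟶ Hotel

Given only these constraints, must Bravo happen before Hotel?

Following the dependencies: Bravo → Kilo → Whiskey → Oscar → Hotel.
Hence Bravo necessarily comes before Hotel.

Yes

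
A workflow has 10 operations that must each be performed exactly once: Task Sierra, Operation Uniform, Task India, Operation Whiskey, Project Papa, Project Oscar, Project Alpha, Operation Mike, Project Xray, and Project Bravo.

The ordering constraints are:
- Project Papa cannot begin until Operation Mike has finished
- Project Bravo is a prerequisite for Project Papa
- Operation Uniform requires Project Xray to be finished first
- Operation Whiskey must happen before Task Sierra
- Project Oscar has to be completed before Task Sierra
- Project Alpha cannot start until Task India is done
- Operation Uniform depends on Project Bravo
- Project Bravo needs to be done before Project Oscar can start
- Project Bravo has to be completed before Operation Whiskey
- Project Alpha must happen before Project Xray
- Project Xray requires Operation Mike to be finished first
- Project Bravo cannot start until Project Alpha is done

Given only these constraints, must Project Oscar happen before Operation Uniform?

No

Project Oscar and Operation Uniform are not related by any chain of constraints.
There exist valid orderings with Operation Uniform before Project Oscar, so Project Oscar is not required to come first.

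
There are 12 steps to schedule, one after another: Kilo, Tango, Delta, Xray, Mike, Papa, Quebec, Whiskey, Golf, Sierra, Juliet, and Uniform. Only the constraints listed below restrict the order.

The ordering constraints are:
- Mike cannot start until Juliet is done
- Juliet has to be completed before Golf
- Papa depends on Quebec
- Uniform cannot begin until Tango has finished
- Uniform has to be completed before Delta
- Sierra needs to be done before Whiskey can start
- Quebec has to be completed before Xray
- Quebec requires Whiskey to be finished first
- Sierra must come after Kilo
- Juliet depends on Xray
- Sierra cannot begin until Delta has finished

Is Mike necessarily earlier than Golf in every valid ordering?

Nothing in the constraints links Mike and Golf; they are unordered relative to each other.
There exist valid orderings with Golf before Mike, so Mike is not required to come first.

No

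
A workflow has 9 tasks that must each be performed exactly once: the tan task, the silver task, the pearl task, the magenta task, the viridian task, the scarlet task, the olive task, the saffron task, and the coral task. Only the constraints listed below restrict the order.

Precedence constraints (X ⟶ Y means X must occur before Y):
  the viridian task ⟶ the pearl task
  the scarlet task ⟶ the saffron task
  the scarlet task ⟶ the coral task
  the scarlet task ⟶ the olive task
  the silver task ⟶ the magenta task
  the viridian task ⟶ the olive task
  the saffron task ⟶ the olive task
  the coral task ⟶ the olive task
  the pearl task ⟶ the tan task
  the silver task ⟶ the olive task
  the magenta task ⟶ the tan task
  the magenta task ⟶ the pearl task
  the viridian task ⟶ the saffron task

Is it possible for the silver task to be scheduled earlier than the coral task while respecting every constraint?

Yes

The constraints leave the silver task and the coral task unordered relative to each other; nothing requires the coral task earlier.
So a valid ordering placing the silver task earlier than the coral task exists.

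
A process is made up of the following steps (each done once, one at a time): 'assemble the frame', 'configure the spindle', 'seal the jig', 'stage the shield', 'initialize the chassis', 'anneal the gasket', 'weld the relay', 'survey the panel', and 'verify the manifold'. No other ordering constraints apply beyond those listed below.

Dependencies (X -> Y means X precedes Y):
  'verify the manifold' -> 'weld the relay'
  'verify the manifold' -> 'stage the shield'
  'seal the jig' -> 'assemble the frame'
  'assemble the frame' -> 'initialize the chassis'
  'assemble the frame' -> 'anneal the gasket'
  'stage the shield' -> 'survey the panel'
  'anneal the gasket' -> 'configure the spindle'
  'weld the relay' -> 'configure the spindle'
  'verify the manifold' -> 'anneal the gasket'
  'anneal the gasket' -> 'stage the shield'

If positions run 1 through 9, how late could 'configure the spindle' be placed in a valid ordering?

Nothing depends on 'configure the spindle', so it can be the final step, position 9.

9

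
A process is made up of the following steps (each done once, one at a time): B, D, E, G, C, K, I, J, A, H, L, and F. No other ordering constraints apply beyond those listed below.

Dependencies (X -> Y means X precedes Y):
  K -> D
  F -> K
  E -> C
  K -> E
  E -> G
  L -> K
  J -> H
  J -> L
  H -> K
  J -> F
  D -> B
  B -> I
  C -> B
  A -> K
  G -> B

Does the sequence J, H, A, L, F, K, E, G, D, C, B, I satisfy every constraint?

Every stated constraint is respected: J sits at position 1, ahead of F at position 5, and each of the other listed pairs likewise has the predecessor earlier in the sequence.

Yes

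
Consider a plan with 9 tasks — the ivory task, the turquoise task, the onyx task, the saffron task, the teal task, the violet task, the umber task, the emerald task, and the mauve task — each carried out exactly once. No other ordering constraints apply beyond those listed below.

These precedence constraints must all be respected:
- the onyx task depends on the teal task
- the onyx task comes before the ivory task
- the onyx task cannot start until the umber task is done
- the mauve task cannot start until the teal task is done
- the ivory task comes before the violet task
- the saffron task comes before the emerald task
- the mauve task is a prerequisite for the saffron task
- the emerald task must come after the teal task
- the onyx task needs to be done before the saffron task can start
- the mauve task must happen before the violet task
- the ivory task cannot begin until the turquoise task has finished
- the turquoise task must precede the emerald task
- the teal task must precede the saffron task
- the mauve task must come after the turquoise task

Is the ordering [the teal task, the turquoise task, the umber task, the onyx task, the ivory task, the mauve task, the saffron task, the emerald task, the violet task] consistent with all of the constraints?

Yes

Every stated constraint is respected: the teal task sits at position 1, ahead of the emerald task at position 8, and each of the other listed pairs likewise has the predecessor earlier in the sequence.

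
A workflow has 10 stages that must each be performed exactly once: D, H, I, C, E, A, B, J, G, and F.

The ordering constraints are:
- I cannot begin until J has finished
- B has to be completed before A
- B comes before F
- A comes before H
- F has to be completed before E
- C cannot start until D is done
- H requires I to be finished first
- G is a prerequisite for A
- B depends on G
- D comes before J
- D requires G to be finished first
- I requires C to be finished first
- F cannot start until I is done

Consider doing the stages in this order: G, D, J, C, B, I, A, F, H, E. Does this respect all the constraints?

Checking each listed constraint against this order: for instance, G is in position 1 and A in position 7, so that constraint holds — and the remaining constraints check out the same way.

Yes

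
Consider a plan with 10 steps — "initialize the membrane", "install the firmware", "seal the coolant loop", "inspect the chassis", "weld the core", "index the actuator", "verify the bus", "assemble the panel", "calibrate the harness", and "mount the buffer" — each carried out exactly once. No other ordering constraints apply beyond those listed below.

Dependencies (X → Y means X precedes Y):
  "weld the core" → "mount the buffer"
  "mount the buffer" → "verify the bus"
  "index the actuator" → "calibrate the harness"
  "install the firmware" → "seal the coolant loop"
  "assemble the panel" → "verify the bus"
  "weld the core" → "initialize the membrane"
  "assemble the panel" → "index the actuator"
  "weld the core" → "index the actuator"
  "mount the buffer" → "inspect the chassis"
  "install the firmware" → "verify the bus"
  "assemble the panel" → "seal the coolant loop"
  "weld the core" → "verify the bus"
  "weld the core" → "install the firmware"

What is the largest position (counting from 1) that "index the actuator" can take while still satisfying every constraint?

Following the constraints forward from "index the actuator", its only required successor is "calibrate the harness".
So at least 1 step follows "index the actuator", putting "index the actuator" no later than position 9. That position is achievable by scheduling everything else first.

9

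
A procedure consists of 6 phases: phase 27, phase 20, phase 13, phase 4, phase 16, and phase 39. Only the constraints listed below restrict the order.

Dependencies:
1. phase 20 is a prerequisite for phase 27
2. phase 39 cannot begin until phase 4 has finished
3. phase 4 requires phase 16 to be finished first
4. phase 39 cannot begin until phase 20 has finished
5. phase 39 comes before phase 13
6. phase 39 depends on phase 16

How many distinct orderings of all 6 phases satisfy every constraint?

The phases with no prerequisites are phase 20, phase 16; any of them can be placed first.
Enumerating by repeatedly choosing an available phase (one whose prerequisites are all placed) gives 12 distinct complete orderings.

12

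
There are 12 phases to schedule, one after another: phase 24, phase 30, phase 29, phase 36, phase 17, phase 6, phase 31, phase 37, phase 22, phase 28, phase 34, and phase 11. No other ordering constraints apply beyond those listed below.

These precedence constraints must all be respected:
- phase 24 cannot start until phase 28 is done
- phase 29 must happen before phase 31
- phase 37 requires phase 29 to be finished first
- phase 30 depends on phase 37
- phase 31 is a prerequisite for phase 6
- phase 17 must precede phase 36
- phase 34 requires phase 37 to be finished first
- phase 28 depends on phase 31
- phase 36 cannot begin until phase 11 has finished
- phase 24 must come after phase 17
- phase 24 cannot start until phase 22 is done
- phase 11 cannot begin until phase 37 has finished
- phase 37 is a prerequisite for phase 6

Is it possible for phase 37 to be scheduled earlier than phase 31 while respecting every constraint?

Yes

The constraints leave phase 37 and phase 31 unordered relative to each other; nothing requires phase 31 earlier.
That means at least one valid schedule has phase 37 before phase 31.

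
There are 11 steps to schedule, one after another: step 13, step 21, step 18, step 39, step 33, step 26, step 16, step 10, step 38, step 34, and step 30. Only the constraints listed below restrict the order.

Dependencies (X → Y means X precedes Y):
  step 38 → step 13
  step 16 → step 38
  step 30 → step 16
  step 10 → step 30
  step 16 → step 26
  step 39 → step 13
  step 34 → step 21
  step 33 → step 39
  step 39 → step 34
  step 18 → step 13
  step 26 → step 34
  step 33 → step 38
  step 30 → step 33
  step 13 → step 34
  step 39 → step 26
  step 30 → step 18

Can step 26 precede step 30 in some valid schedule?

There is a dependency chain step 30 → step 16 → step 26, so step 26 always comes after step 30.
So no valid ordering can have step 26 before step 30.

No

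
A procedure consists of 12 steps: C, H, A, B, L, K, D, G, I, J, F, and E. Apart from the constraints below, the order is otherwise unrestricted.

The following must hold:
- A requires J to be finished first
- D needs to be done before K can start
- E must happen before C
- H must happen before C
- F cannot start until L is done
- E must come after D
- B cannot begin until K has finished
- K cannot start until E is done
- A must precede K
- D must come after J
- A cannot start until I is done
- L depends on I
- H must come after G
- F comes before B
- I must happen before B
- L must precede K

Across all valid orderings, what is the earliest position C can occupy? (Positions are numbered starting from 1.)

Every step that must precede C has to come before it. Tracing all chains that end at C, those steps are: H, D, G, J, E — 5 in total.
With 5 mandatory predecessors, the earliest C can sit is position 5+1 = 6, and placing just those 5 first achieves it.

6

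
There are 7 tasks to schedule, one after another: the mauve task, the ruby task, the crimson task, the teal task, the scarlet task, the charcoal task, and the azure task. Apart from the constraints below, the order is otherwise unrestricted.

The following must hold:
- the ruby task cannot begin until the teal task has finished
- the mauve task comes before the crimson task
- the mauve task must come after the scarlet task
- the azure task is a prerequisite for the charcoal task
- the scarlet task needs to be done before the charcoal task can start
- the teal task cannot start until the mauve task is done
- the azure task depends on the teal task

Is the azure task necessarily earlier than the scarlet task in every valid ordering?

No

In fact the dependencies run the other way: the scarlet task → the mauve task → the teal task → the azure task.
So the azure task never precedes the scarlet task.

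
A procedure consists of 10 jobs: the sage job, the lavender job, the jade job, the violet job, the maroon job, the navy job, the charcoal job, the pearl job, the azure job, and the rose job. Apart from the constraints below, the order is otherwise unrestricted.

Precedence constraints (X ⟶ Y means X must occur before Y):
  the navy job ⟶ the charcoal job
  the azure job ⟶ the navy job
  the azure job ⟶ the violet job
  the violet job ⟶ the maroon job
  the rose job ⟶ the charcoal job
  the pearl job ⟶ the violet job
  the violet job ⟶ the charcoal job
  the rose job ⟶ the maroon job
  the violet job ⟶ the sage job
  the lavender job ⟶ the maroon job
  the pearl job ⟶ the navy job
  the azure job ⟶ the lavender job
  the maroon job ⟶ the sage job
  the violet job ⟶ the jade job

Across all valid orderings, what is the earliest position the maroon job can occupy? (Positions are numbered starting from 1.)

Working backwards through the constraints from the maroon job, its full set of required predecessors is the lavender job, the violet job, the pearl job, the azure job, the rose job — 5 of them.
So at minimum 5 jobs come before the maroon job, putting the maroon job no earlier than position 6. That position is achievable by scheduling exactly those predecessors first.

6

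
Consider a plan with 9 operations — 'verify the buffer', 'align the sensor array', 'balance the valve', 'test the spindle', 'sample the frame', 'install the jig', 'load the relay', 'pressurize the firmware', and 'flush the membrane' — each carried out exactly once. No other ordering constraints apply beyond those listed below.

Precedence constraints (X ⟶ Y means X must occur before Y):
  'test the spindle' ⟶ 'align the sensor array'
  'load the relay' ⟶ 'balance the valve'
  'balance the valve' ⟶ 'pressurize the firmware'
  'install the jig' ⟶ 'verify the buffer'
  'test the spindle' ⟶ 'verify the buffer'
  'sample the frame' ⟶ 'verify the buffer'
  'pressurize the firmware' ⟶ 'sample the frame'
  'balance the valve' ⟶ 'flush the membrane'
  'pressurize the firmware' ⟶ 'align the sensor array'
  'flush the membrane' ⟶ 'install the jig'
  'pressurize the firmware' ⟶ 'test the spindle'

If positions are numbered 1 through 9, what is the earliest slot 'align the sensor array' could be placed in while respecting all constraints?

The operations that are forced before 'align the sensor array', directly or transitively, are 'balance the valve', 'test the spindle', 'load the relay', 'pressurize the firmware'. That's 4 operations.
With 4 mandatory predecessors, the earliest 'align the sensor array' can sit is position 4+1 = 5, and placing just those 4 first achieves it.

5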